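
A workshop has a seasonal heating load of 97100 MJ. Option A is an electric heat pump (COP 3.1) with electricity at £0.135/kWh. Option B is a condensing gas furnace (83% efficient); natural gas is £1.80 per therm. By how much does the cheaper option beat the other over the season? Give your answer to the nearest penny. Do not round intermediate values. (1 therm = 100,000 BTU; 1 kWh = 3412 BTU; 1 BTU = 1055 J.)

Heat load = 97100 MJ = 97,100,000,000 J / 1055 = 92,037,915 BTU
Gas: input = 92,037,915 / 0.83 = 110,889,054 BTU = 1,109 therm → 1,109 × £1.80 = £1,996.00
Heat pump: 92,037,915 BTU / 3412 = 26,970 kWh heat; / 3.1 = 8,702 kWh in → × £0.135 = £1,174.71
Difference = |£1,996.00 − £1,174.71| = £821.30

£821.30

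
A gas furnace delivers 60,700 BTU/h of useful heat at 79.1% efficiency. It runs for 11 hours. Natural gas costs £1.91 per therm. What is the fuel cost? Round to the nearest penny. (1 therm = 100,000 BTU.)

Heat delivered = 60,700 BTU/h × 11 h = 667,700 BTU
Gas input = 667,700 / 0.791 = 844,121 BTU
= 844,121 / 100,000 = 8.441 therm
Cost = 8.441 × £1.91/therm = £16.12

£16.12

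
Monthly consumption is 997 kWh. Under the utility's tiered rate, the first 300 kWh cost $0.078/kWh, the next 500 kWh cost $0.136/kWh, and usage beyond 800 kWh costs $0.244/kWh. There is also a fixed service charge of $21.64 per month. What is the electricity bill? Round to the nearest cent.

$161.11

First 300 kWh × $0.078 = $23.40
Next 500 kWh × $0.136 = $68.00
Remaining 197 kWh × $0.244 = $48.07
Energy charge = $139.47; + service $21.64 = $161.11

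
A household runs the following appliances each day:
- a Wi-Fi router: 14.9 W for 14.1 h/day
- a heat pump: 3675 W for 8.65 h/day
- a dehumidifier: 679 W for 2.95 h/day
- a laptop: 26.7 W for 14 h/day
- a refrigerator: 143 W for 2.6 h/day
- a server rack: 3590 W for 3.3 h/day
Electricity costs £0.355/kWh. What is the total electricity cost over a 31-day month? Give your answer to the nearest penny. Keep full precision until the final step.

£512.77

Wi-Fi router: 14.9 W × 14.1 h × 31 d = 6,513 Wh = 6.513 kWh
heat pump: 3675 W × 8.65 h × 31 d = 985,451 Wh = 985.5 kWh
dehumidifier: 679 W × 2.95 h × 31 d = 62,095 Wh = 62.09 kWh
laptop: 26.7 W × 14 h × 31 d = 11,588 Wh = 11.59 kWh
refrigerator: 143 W × 2.6 h × 31 d = 11,526 Wh = 11.53 kWh
server rack: 3590 W × 3.3 h × 31 d = 367,257 Wh = 367.3 kWh
Total energy = 6.513 + 985.5 + 62.09 + 11.59 + 11.53 + 367.3 = 1,444 kWh
Cost = 1,444 kWh × £0.355 = £512.77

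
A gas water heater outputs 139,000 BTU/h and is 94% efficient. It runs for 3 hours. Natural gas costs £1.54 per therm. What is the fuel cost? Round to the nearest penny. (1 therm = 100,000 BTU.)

Heat delivered = 139,000 BTU/h × 3 h = 417,000 BTU
Gas input = 417,000 / 0.94 = 443,617 BTU
= 443,617 / 100,000 = 4.436 therm
Cost = 4.436 × £1.54/therm = £6.83

£6.83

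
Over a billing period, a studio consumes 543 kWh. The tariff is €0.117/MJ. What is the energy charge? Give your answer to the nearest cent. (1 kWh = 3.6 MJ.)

€228.71

543 kWh × (3.6 MJ/kWh) = 1,955 MJ
Cost = 1,955 MJ × €0.117/MJ = €228.71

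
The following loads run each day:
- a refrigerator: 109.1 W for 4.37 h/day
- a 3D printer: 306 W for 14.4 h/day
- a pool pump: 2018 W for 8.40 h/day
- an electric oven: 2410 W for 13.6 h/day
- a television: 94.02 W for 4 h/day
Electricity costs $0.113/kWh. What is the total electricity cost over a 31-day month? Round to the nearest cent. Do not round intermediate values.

refrigerator: 109.1 W × 4.37 h × 31 d = 14,780 Wh = 14.78 kWh
3D printer: 306 W × 14.4 h × 31 d = 136,598 Wh = 136.6 kWh
pool pump: 2018 W × 8.40 h × 31 d = 525,487 Wh = 525.5 kWh
electric oven: 2410 W × 13.6 h × 31 d = 1,016,056 Wh = 1,016 kWh
television: 94.02 W × 4 h × 31 d = 11,658 Wh = 11.66 kWh
Total energy = 14.78 + 136.6 + 525.5 + 1,016 + 11.66 = 1,705 kWh
Cost = 1,705 kWh × $0.113 = $192.62

$192.62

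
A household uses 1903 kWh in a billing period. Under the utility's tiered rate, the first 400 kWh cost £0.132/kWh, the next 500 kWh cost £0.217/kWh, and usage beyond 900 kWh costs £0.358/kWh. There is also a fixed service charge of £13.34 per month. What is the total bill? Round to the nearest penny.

First 400 kWh × £0.132 = £52.80
Next 500 kWh × £0.217 = £108.50
Remaining 1003 kWh × £0.358 = £359.07
Energy charge = £520.37; + service £13.34 = £533.71

£533.71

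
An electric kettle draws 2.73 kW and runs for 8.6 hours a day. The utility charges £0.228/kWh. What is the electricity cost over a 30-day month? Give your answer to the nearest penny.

Energy = 2730 W × 8.6 h/day × 30 days = 704,340 Wh = 704.3 kWh
Cost = 704.3 kWh × £0.228/kWh = £160.59

£160.59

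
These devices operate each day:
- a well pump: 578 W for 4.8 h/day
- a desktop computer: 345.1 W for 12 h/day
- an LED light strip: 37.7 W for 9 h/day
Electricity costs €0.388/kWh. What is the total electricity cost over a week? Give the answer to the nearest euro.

€20

well pump: 578 W × 4.8 h × 7 d = 19,421 Wh = 19.42 kWh
desktop computer: 345.1 W × 12 h × 7 d = 28,988 Wh = 28.99 kWh
LED light strip: 37.7 W × 9 h × 7 d = 2,375 Wh = 2.375 kWh
Total energy = 19.42 + 28.99 + 2.375 = 50.78 kWh
Cost = 50.78 kWh × €0.388 = €19.70 ≈ €20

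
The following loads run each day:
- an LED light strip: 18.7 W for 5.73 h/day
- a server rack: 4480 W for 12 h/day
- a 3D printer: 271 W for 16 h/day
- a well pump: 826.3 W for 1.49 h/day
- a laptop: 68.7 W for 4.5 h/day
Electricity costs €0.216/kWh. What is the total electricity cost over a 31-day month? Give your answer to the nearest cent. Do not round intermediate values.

LED light strip: 18.7 W × 5.73 h × 31 d = 3,322 Wh = 3.322 kWh
server rack: 4480 W × 12 h × 31 d = 1,666,560 Wh = 1,667 kWh
3D printer: 271 W × 16 h × 31 d = 134,416 Wh = 134.4 kWh
well pump: 826.3 W × 1.49 h × 31 d = 38,167 Wh = 38.17 kWh
laptop: 68.7 W × 4.5 h × 31 d = 9,584 Wh = 9.584 kWh
Total energy = 3.322 + 1,667 + 134.4 + 38.17 + 9.584 = 1,852 kWh
Cost = 1,852 kWh × €0.216 = €400.04

€400.04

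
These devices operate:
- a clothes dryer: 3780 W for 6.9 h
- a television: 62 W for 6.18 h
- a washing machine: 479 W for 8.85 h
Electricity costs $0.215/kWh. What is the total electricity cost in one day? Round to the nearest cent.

clothes dryer: 3780 W × 6.9 h = 26,082 Wh = 26.08 kWh
television: 62 W × 6.18 h = 383 Wh = 0.3832 kWh
washing machine: 479 W × 8.85 h = 4,239 Wh = 4.239 kWh
Total energy = 26.08 + 0.3832 + 4.239 = 30.7 kWh
Cost = 30.7 kWh × $0.215 = $6.60

$6.60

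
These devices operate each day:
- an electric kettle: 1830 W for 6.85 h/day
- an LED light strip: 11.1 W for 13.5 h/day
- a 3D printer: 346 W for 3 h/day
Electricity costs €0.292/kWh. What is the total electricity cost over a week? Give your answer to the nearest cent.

€28.05

electric kettle: 1830 W × 6.85 h × 7 d = 87,748 Wh = 87.75 kWh
LED light strip: 11.1 W × 13.5 h × 7 d = 1,049 Wh = 1.049 kWh
3D printer: 346 W × 3 h × 7 d = 7,266 Wh = 7.266 kWh
Total energy = 87.75 + 1.049 + 7.266 = 96.06 kWh
Cost = 96.06 kWh × €0.292 = €28.05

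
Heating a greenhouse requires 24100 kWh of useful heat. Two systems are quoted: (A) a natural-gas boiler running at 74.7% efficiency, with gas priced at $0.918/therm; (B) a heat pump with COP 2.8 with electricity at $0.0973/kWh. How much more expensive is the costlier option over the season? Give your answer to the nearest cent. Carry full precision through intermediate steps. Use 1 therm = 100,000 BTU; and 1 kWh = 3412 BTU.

$173.05

Heat load = 24100 kWh × 3412 = 82,229,200 BTU
Gas: input = 82,229,200 / 0.747 = 110,079,250 BTU = 1,101 therm → 1,101 × $0.918 = $1,010.53
Heat pump: 82,229,200 BTU / 3412 = 24,100 kWh heat; / 2.8 = 8,607 kWh in → × $0.0973 = $837.47
Difference = |$1,010.53 − $837.47| = $173.05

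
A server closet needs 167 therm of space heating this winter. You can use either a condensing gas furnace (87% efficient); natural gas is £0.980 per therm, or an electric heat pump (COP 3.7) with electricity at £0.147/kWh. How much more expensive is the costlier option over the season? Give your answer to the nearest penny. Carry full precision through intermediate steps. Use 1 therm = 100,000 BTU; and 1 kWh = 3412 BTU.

Heat load = 167 therm × 100,000 = 16,700,000 BTU
Gas: input = 16,700,000 / 0.87 = 19,195,402 BTU = 192 therm → 192 × £0.980 = £188.11
Heat pump: 16,700,000 BTU / 3412 = 4,894 kWh heat; / 3.7 = 1,323 kWh in → × £0.147 = £194.46
Difference = |£188.11 − £194.46| = £6.34

£6.34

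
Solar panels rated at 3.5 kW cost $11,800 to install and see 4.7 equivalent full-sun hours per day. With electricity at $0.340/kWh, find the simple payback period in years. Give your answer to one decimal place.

5.8 years

Daily generation = 3.5 kW × 4.7 h = 16.45 kWh
Annual generation = 16.45 × 365 = 6004.2 kWh
Annual savings = 6004.2 × $0.340 = $2,041.45
Payback = $11,800 / $2,041.45 = 5.78 years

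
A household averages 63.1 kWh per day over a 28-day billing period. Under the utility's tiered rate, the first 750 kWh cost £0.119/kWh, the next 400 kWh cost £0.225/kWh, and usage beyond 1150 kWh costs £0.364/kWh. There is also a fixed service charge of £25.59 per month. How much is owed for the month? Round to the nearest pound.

Usage = 63.1 kWh/day × 28 days = 1766.8 kWh
First 750 kWh × £0.119 = £89.25
Next 400 kWh × £0.225 = £90.00
Remaining 616.8 kWh × £0.364 = £224.52
Energy charge = £403.77; + service £25.59 = £429.36 ≈ £429

£429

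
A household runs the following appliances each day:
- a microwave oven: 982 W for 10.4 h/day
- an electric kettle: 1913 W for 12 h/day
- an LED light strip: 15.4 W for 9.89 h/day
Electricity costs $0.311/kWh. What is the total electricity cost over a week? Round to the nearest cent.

microwave oven: 982 W × 10.4 h × 7 d = 71,490 Wh = 71.49 kWh
electric kettle: 1913 W × 12 h × 7 d = 160,692 Wh = 160.7 kWh
LED light strip: 15.4 W × 9.89 h × 7 d = 1,066 Wh = 1.066 kWh
Total energy = 71.49 + 160.7 + 1.066 = 233.2 kWh
Cost = 233.2 kWh × $0.311 = $72.54

$72.54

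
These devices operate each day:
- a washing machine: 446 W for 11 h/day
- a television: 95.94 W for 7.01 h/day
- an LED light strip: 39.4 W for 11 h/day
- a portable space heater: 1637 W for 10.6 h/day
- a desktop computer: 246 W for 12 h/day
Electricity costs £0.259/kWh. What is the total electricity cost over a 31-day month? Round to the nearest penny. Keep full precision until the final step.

washing machine: 446 W × 11 h × 31 d = 152,086 Wh = 152.1 kWh
television: 95.94 W × 7.01 h × 31 d = 20,849 Wh = 20.85 kWh
LED light strip: 39.4 W × 11 h × 31 d = 13,435 Wh = 13.44 kWh
portable space heater: 1637 W × 10.6 h × 31 d = 537,918 Wh = 537.9 kWh
desktop computer: 246 W × 12 h × 31 d = 91,512 Wh = 91.51 kWh
Total energy = 152.1 + 20.85 + 13.44 + 537.9 + 91.51 = 815.8 kWh
Cost = 815.8 kWh × £0.259 = £211.29

£211.29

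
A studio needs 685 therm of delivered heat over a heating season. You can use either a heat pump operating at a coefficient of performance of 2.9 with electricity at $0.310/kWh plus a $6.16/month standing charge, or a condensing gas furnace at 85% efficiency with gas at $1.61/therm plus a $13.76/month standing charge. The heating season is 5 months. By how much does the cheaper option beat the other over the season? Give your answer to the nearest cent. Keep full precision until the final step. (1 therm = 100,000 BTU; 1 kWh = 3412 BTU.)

$810.61

Heat load = 685 therm × 100,000 = 68,500,000 BTU
Gas: input = 68,500,000 / 0.85 = 80,588,235 BTU = 805.9 therm → 805.9 × $1.61 = $1,297.47; + 5 × $13.76 standing = $1,366.27
Heat pump: 68,500,000 BTU / 3412 = 20,080 kWh heat; / 2.9 = 6,923 kWh in → × $0.310 = $2,146.08; + 5 × $6.16 standing = $2,176.88
Difference = |$1,366.27 − $2,176.88| = $810.61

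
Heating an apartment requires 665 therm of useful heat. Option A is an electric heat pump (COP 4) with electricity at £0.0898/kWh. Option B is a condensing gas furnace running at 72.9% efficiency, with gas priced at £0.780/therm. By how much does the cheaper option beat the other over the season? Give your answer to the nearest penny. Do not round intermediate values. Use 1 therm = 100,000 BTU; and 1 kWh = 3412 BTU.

£273.97

Heat load = 665 therm × 100,000 = 66,500,000 BTU
Gas: input = 66,500,000 / 0.729 = 91,220,850 BTU = 912.2 therm → 912.2 × £0.780 = £711.52
Heat pump: 66,500,000 BTU / 3412 = 19,490 kWh heat; / 4 = 4,873 kWh in → × £0.0898 = £437.55
Difference = |£711.52 − £437.55| = £273.97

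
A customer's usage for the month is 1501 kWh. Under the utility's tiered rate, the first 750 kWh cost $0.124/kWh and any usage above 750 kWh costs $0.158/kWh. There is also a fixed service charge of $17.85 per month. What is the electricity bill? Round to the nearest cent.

First 750 kWh × $0.124 = $93.00
Remaining 751 kWh × $0.158 = $118.66
Energy charge = $211.66; + service $17.85 = $229.51

$229.51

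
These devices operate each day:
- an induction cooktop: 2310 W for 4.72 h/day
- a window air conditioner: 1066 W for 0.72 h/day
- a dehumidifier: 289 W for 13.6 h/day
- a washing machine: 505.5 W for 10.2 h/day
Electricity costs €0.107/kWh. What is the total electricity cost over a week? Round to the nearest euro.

induction cooktop: 2310 W × 4.72 h × 7 d = 76,322 Wh = 76.32 kWh
window air conditioner: 1066 W × 0.72 h × 7 d = 5,373 Wh = 5.373 kWh
dehumidifier: 289 W × 13.6 h × 7 d = 27,513 Wh = 27.51 kWh
washing machine: 505.5 W × 10.2 h × 7 d = 36,093 Wh = 36.09 kWh
Total energy = 76.32 + 5.373 + 27.51 + 36.09 = 145.3 kWh
Cost = 145.3 kWh × €0.107 = €15.55 ≈ €16

€16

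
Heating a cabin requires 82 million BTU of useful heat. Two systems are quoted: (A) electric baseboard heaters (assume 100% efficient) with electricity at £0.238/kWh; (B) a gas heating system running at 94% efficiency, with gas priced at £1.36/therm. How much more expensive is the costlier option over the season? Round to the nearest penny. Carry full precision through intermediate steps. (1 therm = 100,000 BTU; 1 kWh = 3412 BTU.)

£4533.43

Heat load = 82 × 10⁶ BTU = 82,000,000 BTU
Gas: input = 82,000,000 / 0.94 = 87,234,043 BTU = 872.3 therm → 872.3 × £1.36 = £1,186.38
Electric: 82,000,000 BTU / 3412 = 24,030 kWh → × £0.238 = £5,719.81
Difference = |£1,186.38 − £5,719.81| = £4,533.43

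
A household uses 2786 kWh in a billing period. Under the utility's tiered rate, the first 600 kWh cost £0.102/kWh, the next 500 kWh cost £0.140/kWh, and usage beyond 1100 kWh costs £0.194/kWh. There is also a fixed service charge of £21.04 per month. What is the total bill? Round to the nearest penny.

£479.32

First 600 kWh × £0.102 = £61.20
Next 500 kWh × £0.140 = £70.00
Remaining 1686 kWh × £0.194 = £327.08
Energy charge = £458.28; + service £21.04 = £479.32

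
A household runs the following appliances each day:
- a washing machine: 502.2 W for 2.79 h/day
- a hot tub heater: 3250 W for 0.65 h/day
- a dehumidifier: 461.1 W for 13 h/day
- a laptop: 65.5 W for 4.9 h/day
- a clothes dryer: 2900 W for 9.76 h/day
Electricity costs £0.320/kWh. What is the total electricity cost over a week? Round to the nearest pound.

£85

washing machine: 502.2 W × 2.79 h × 7 d = 9,808 Wh = 9.808 kWh
hot tub heater: 3250 W × 0.65 h × 7 d = 14,788 Wh = 14.79 kWh
dehumidifier: 461.1 W × 13 h × 7 d = 41,960 Wh = 41.96 kWh
laptop: 65.5 W × 4.9 h × 7 d = 2,247 Wh = 2.247 kWh
clothes dryer: 2900 W × 9.76 h × 7 d = 198,128 Wh = 198.1 kWh
Total energy = 9.808 + 14.79 + 41.96 + 2.247 + 198.1 = 266.9 kWh
Cost = 266.9 kWh × £0.320 = £85.42 ≈ £85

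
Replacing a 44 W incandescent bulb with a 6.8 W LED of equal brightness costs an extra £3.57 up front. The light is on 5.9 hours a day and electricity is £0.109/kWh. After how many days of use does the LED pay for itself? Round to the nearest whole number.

149 days

Power saved = 44 − 6.8 = 37.2 W
Daily energy saved = 37.2 W × 5.9 h = 219.5 Wh = 0.21948 kWh
Daily savings = 0.21948 × £0.109 = £0.0239
Payback = £3.57 / £0.0239 per day = 149.2 days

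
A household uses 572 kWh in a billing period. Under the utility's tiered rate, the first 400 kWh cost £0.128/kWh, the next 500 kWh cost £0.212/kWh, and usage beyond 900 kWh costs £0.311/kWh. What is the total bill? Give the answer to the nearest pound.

£88

First 400 kWh × £0.128 = £51.20
Next 172 kWh × £0.212 = £36.46
Remaining tier: 0 kWh (not reached)
Total = £87.66 ≈ £88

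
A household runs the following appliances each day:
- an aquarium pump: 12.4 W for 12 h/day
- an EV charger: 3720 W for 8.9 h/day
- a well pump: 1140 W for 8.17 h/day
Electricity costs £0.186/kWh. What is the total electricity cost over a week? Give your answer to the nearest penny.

aquarium pump: 12.4 W × 12 h × 7 d = 1,042 Wh = 1.042 kWh
EV charger: 3720 W × 8.9 h × 7 d = 231,756 Wh = 231.8 kWh
well pump: 1140 W × 8.17 h × 7 d = 65,197 Wh = 65.2 kWh
Total energy = 1.042 + 231.8 + 65.2 = 298 kWh
Cost = 298 kWh × £0.186 = £55.43

£55.43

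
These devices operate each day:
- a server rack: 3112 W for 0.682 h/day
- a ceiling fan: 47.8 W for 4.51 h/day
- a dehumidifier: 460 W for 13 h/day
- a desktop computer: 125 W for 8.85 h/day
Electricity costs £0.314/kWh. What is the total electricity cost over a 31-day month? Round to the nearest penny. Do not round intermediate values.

£91.74

server rack: 3112 W × 0.682 h × 31 d = 65,794 Wh = 65.79 kWh
ceiling fan: 47.8 W × 4.51 h × 31 d = 6,683 Wh = 6.683 kWh
dehumidifier: 460 W × 13 h × 31 d = 185,380 Wh = 185.4 kWh
desktop computer: 125 W × 8.85 h × 31 d = 34,294 Wh = 34.29 kWh
Total energy = 65.79 + 6.683 + 185.4 + 34.29 = 292.2 kWh
Cost = 292.2 kWh × £0.314 = £91.74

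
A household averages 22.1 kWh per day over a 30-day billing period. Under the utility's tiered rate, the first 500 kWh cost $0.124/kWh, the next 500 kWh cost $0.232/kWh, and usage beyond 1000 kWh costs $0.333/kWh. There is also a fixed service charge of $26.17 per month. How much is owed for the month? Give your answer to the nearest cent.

Usage = 22.1 kWh/day × 30 days = 663 kWh
First 500 kWh × $0.124 = $62.00
Next 163 kWh × $0.232 = $37.82
Remaining tier: 0 kWh (not reached)
Energy charge = $99.82; + service $26.17 = $125.99

$125.99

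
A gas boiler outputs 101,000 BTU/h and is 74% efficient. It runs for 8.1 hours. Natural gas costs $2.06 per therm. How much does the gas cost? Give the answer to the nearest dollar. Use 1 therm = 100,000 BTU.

Heat delivered = 101,000 BTU/h × 8.1 h = 818,100 BTU
Gas input = 818,100 / 0.74 = 1,105,541 BTU
= 1,105,541 / 100,000 = 11.06 therm
Cost = 11.06 × $2.06/therm = $22.77 ≈ $23

$23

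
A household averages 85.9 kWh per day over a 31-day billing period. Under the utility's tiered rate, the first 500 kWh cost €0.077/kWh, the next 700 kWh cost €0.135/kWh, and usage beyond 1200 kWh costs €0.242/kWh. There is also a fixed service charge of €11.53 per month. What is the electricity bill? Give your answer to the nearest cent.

€498.55

Usage = 85.9 kWh/day × 31 days = 2662.9 kWh
First 500 kWh × €0.077 = €38.50
Next 700 kWh × €0.135 = €94.50
Remaining 1462.9 kWh × €0.242 = €354.02
Energy charge = €487.02; + service €11.53 = €498.55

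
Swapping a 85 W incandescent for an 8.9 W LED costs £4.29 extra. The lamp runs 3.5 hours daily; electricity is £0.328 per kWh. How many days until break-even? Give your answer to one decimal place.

Power saved = 85 − 8.9 = 76.1 W
Daily energy saved = 76.1 W × 3.5 h = 266.3 Wh = 0.26635 kWh
Daily savings = 0.26635 × £0.328 = £0.0874
Payback = £4.29 / £0.0874 per day = 49.11 days

49.1 days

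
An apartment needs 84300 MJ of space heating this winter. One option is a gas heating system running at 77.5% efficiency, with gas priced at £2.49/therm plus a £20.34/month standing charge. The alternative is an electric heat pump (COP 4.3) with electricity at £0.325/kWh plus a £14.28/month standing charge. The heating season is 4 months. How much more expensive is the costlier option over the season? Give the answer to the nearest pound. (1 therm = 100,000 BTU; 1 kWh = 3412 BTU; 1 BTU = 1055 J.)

Heat load = 84300 MJ = 84,300,000,000 J / 1055 = 79,905,213 BTU
Gas: input = 79,905,213 / 0.775 = 103,103,501 BTU = 1,031 therm → 1,031 × £2.49 = £2,567.28; + 4 × £20.34 standing = £2,648.64
Heat pump: 79,905,213 BTU / 3412 = 23,420 kWh heat; / 4.3 = 5,446 kWh in → × £0.325 = £1,770.03; + 4 × £14.28 standing = £1,827.15
Difference = |£2,648.64 − £1,827.15| = £821.49 ≈ £821

£821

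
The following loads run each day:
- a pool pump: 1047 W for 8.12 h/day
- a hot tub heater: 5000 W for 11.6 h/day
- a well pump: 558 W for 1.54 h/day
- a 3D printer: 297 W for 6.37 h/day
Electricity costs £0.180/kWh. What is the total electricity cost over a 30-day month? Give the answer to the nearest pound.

£374

pool pump: 1047 W × 8.12 h × 30 d = 255,049 Wh = 255 kWh
hot tub heater: 5000 W × 11.6 h × 30 d = 1,740,000 Wh = 1,740 kWh
well pump: 558 W × 1.54 h × 30 d = 25,780 Wh = 25.78 kWh
3D printer: 297 W × 6.37 h × 30 d = 56,757 Wh = 56.76 kWh
Total energy = 255 + 1,740 + 25.78 + 56.76 = 2,078 kWh
Cost = 2,078 kWh × £0.180 = £373.97 ≈ £374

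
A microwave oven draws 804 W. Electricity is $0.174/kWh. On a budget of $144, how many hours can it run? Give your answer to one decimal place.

Energy budget = $144 / $0.174 per kWh = 827.6 kWh = 827,586 Wh
Runtime = 827,586 Wh / 804 W = 1,029 h

1029.3 h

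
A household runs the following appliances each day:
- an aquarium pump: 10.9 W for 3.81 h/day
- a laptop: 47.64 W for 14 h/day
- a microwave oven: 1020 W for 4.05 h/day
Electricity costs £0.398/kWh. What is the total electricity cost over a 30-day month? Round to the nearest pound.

aquarium pump: 10.9 W × 3.81 h × 30 d = 1,246 Wh = 1.246 kWh
laptop: 47.64 W × 14 h × 30 d = 20,009 Wh = 20.01 kWh
microwave oven: 1020 W × 4.05 h × 30 d = 123,930 Wh = 123.9 kWh
Total energy = 1.246 + 20.01 + 123.9 = 145.2 kWh
Cost = 145.2 kWh × £0.398 = £57.78 ≈ £58

£58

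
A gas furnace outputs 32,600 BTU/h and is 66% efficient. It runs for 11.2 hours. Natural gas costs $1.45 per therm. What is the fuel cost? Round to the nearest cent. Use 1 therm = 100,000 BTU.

Heat delivered = 32,600 BTU/h × 11.2 h = 365,120 BTU
Gas input = 365,120 / 0.66 = 553,212 BTU
= 553,212 / 100,000 = 5.532 therm
Cost = 5.532 × $1.45/therm = $8.02

$8.02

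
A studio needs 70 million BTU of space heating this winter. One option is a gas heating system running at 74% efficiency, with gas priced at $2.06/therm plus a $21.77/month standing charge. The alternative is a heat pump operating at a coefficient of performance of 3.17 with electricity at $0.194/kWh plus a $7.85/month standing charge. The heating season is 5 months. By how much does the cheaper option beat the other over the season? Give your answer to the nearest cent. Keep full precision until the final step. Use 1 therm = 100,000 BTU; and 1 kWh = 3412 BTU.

$762.71

Heat load = 70 × 10⁶ BTU = 70,000,000 BTU
Gas: input = 70,000,000 / 0.74 = 94,594,595 BTU = 945.9 therm → 945.9 × $2.06 = $1,948.65; + 5 × $21.77 standing = $2,057.50
Heat pump: 70,000,000 BTU / 3412 = 20,520 kWh heat; / 3.17 = 6,472 kWh in → × $0.194 = $1,255.54; + 5 × $7.85 standing = $1,294.79
Difference = |$2,057.50 − $1,294.79| = $762.71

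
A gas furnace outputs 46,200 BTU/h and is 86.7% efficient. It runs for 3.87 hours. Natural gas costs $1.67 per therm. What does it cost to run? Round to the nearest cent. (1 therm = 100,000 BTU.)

Heat delivered = 46,200 BTU/h × 3.87 h = 178,794 BTU
Gas input = 178,794 / 0.867 = 206,221 BTU
= 206,221 / 100,000 = 2.062 therm
Cost = 2.062 × $1.67/therm = $3.44

$3.44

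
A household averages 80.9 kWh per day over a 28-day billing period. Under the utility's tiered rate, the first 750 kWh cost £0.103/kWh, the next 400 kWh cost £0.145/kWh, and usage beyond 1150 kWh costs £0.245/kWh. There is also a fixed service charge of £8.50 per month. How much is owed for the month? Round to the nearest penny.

£416.97

Usage = 80.9 kWh/day × 28 days = 2265.2 kWh
First 750 kWh × £0.103 = £77.25
Next 400 kWh × £0.145 = £58.00
Remaining 1115.2 kWh × £0.245 = £273.22
Energy charge = £408.47; + service £8.50 = £416.97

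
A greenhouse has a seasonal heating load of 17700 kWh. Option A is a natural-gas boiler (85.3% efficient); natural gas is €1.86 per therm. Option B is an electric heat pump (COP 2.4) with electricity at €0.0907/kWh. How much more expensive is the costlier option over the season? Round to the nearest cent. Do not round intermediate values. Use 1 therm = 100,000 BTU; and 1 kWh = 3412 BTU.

Heat load = 17700 kWh × 3412 = 60,392,400 BTU
Gas: input = 60,392,400 / 0.853 = 70,800,000 BTU = 708 therm → 708 × €1.86 = €1,316.88
Heat pump: 60,392,400 BTU / 3412 = 17,700 kWh heat; / 2.4 = 7,375 kWh in → × €0.0907 = €668.91
Difference = |€1,316.88 − €668.91| = €647.97

€647.97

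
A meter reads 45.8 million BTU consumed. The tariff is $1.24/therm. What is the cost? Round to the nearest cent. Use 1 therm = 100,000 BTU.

$567.92

45.8 million BTU × (10 therm/million BTU) = 458 therm
Cost = 458 therm × $1.24/therm = $567.92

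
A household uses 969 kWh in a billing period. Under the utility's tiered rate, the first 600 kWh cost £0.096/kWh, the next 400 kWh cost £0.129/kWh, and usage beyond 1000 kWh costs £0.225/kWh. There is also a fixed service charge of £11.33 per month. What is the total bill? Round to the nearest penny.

First 600 kWh × £0.096 = £57.60
Next 369 kWh × £0.129 = £47.60
Remaining tier: 0 kWh (not reached)
Energy charge = £105.20; + service £11.33 = £116.53

£116.53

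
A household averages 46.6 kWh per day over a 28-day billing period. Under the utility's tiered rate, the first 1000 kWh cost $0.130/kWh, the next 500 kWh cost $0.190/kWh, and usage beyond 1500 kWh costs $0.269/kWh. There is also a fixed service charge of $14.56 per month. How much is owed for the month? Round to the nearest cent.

$202.47

Usage = 46.6 kWh/day × 28 days = 1304.8 kWh
First 1000 kWh × $0.130 = $130.00
Next 304.8 kWh × $0.190 = $57.91
Remaining tier: 0 kWh (not reached)
Energy charge = $187.91; + service $14.56 = $202.47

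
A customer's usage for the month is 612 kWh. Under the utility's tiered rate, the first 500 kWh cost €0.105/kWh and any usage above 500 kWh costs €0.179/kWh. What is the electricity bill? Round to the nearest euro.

€73

First 500 kWh × €0.105 = €52.50
Remaining 112 kWh × €0.179 = €20.05
Total = €72.55 ≈ €73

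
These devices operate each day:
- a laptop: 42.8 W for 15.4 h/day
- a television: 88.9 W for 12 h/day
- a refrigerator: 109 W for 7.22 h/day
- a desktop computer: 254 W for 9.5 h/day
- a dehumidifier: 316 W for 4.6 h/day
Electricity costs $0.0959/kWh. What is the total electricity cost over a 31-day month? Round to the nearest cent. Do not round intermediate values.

laptop: 42.8 W × 15.4 h × 31 d = 20,433 Wh = 20.43 kWh
television: 88.9 W × 12 h × 31 d = 33,071 Wh = 33.07 kWh
refrigerator: 109 W × 7.22 h × 31 d = 24,396 Wh = 24.4 kWh
desktop computer: 254 W × 9.5 h × 31 d = 74,803 Wh = 74.8 kWh
dehumidifier: 316 W × 4.6 h × 31 d = 45,062 Wh = 45.06 kWh
Total energy = 20.43 + 33.07 + 24.4 + 74.8 + 45.06 = 197.8 kWh
Cost = 197.8 kWh × $0.0959 = $18.97

$18.97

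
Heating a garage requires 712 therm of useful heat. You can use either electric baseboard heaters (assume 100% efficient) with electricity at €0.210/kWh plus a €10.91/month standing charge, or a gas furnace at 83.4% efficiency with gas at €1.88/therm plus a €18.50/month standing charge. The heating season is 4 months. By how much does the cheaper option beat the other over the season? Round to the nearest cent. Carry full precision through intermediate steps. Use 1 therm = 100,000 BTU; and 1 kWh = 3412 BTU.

€2746.83

Heat load = 712 therm × 100,000 = 71,200,000 BTU
Gas: input = 71,200,000 / 0.834 = 85,371,703 BTU = 853.7 therm → 853.7 × €1.88 = €1,604.99; + 4 × €18.50 standing = €1,678.99
Electric: 71,200,000 BTU / 3412 = 20,870 kWh → × €0.210 = €4,382.18; + 4 × €10.91 standing = €4,425.82
Difference = |€1,678.99 − €4,425.82| = €2,746.83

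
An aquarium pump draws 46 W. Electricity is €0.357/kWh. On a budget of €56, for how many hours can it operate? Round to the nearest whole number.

Energy budget = €56 / €0.357 per kWh = 156.9 kWh = 156,863 Wh
Runtime = 156,863 Wh / 46 W = 3,410 h

3410 h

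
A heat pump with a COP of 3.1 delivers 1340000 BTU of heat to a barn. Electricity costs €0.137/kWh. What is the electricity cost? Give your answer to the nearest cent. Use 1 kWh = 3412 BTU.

Heat delivered = 1,340,000 BTU / 3412 = 392.7 kWh
Electrical input = 392.7 kWh / 3.1 = 126.7 kWh
Cost = 126.7 × €0.137/kWh = €17.36

€17.36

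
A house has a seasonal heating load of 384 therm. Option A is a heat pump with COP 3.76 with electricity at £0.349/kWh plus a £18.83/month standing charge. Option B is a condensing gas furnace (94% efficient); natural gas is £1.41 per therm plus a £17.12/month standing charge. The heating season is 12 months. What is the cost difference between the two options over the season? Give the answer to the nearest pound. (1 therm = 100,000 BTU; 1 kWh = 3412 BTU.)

Heat load = 384 therm × 100,000 = 38,400,000 BTU
Gas: input = 38,400,000 / 0.94 = 40,851,064 BTU = 408.5 therm → 408.5 × £1.41 = £576.00; + 12 × £17.12 standing = £781.44
Heat pump: 38,400,000 BTU / 3412 = 11,250 kWh heat; / 3.76 = 2,993 kWh in → × £0.349 = £1,044.62; + 12 × £18.83 standing = £1,270.58
Difference = |£781.44 − £1,270.58| = £489.14 ≈ £489

£489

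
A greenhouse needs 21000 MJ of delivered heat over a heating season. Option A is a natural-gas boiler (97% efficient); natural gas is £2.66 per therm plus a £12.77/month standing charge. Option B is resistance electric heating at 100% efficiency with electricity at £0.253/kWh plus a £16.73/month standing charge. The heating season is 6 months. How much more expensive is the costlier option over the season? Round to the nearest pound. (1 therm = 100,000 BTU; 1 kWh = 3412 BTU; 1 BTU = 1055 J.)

Heat load = 21000 MJ = 21,000,000,000 J / 1055 = 19,905,213 BTU
Gas: input = 19,905,213 / 0.97 = 20,520,838 BTU = 205.2 therm → 205.2 × £2.66 = £545.85; + 6 × £12.77 standing = £622.47
Electric: 19,905,213 BTU / 3412 = 5,834 kWh → × £0.253 = £1,475.97; + 6 × £16.73 standing = £1,576.35
Difference = |£622.47 − £1,576.35| = £953.88 ≈ £954

£954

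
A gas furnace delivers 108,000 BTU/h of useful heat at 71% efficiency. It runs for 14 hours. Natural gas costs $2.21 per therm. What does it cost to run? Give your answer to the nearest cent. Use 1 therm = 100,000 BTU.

Heat delivered = 108,000 BTU/h × 14 h = 1,512,000 BTU
Gas input = 1,512,000 / 0.71 = 2,129,577 BTU
= 2,129,577 / 100,000 = 21.3 therm
Cost = 21.3 × $2.21/therm = $47.06

$47.06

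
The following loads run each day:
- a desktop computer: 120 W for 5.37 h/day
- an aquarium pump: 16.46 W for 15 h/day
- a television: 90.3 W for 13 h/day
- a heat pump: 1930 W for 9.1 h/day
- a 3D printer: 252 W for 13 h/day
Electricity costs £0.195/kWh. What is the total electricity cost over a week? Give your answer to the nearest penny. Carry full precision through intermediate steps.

desktop computer: 120 W × 5.37 h × 7 d = 4,511 Wh = 4.511 kWh
aquarium pump: 16.46 W × 15 h × 7 d = 1,728 Wh = 1.728 kWh
television: 90.3 W × 13 h × 7 d = 8,217 Wh = 8.217 kWh
heat pump: 1930 W × 9.1 h × 7 d = 122,941 Wh = 122.9 kWh
3D printer: 252 W × 13 h × 7 d = 22,932 Wh = 22.93 kWh
Total energy = 4.511 + 1.728 + 8.217 + 122.9 + 22.93 = 160.3 kWh
Cost = 160.3 kWh × £0.195 = £31.26

£31.26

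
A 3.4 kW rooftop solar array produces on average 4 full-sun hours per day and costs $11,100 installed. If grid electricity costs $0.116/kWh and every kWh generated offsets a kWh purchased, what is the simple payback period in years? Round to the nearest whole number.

19 years

Daily generation = 3.4 kW × 4 h = 13.6 kWh
Annual generation = 13.6 × 365 = 4964 kWh
Annual savings = 4964 × $0.116 = $575.82
Payback = $11,100 / $575.82 = 19.3 years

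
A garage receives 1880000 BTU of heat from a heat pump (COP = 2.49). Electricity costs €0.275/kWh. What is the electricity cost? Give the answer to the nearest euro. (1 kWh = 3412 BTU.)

Heat delivered = 1,880,000 BTU / 3412 = 551 kWh
Electrical input = 551 kWh / 2.49 = 221.3 kWh
Cost = 221.3 × €0.275/kWh = €60.85 ≈ €61

€61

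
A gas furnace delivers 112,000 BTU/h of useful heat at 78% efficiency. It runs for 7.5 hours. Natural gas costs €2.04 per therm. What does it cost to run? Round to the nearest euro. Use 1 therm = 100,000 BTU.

Heat delivered = 112,000 BTU/h × 7.5 h = 840,000 BTU
Gas input = 840,000 / 0.78 = 1,076,923 BTU
= 1,076,923 / 100,000 = 10.77 therm
Cost = 10.77 × €2.04/therm = €21.97 ≈ €22

€22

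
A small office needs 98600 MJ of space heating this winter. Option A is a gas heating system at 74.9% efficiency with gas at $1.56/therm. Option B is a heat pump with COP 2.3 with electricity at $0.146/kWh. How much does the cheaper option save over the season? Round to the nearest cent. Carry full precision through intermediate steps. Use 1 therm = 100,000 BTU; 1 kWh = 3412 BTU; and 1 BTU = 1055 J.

Heat load = 98600 MJ = 98,600,000,000 J / 1055 = 93,459,716 BTU
Gas: input = 93,459,716 / 0.749 = 124,779,327 BTU = 1,248 therm → 1,248 × $1.56 = $1,946.56
Heat pump: 93,459,716 BTU / 3412 = 27,390 kWh heat; / 2.3 = 11,910 kWh in → × $0.146 = $1,738.76
Difference = |$1,946.56 − $1,738.76| = $207.79

$207.79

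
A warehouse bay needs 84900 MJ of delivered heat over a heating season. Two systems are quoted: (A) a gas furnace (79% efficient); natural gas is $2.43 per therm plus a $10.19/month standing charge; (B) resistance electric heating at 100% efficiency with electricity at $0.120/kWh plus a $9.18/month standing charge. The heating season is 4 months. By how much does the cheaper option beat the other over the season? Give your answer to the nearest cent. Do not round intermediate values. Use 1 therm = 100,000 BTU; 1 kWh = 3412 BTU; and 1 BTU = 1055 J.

$350.89

Heat load = 84900 MJ = 84,900,000,000 J / 1055 = 80,473,934 BTU
Gas: input = 80,473,934 / 0.790 = 101,865,739 BTU = 1,019 therm → 1,019 × $2.43 = $2,475.34; + 4 × $10.19 standing = $2,516.10
Electric: 80,473,934 BTU / 3412 = 23,590 kWh → × $0.120 = $2,830.27; + 4 × $9.18 standing = $2,866.99
Difference = |$2,516.10 − $2,866.99| = $350.89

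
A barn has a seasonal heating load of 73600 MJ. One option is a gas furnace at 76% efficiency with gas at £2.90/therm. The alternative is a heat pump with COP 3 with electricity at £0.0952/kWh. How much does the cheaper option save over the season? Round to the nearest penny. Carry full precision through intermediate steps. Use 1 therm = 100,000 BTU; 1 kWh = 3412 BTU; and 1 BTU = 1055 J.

Heat load = 73600 MJ = 73,600,000,000 J / 1055 = 69,763,033 BTU
Gas: input = 69,763,033 / 0.76 = 91,793,465 BTU = 917.9 therm → 917.9 × £2.90 = £2,662.01
Heat pump: 69,763,033 BTU / 3412 = 20,450 kWh heat; / 3 = 6,815 kWh in → × £0.0952 = £648.83
Difference = |£2,662.01 − £648.83| = £2,013.18

£2013.18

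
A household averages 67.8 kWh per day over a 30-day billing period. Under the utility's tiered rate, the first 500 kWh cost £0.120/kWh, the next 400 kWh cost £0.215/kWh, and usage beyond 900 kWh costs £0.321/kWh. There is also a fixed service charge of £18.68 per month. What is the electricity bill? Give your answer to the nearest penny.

Usage = 67.8 kWh/day × 30 days = 2034 kWh
First 500 kWh × £0.120 = £60.00
Next 400 kWh × £0.215 = £86.00
Remaining 1134 kWh × £0.321 = £364.01
Energy charge = £510.01; + service £18.68 = £528.69

£528.69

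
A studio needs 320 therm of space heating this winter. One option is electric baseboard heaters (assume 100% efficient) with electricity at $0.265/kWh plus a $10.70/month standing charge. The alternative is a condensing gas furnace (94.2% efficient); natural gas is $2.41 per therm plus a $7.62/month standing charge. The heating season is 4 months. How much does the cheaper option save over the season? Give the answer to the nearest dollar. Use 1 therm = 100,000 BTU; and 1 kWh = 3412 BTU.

Heat load = 320 therm × 100,000 = 32,000,000 BTU
Gas: input = 32,000,000 / 0.942 = 33,970,276 BTU = 339.7 therm → 339.7 × $2.41 = $818.68; + 4 × $7.62 standing = $849.16
Electric: 32,000,000 BTU / 3412 = 9,379 kWh → × $0.265 = $2,485.35; + 4 × $10.70 standing = $2,528.15
Difference = |$849.16 − $2,528.15| = $1,678.98 ≈ $1679

$1679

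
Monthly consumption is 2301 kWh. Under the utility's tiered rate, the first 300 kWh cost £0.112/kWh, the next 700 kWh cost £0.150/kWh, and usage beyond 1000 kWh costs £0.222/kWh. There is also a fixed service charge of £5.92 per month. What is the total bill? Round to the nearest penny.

£433.34

First 300 kWh × £0.112 = £33.60
Next 700 kWh × £0.150 = £105.00
Remaining 1301 kWh × £0.222 = £288.82
Energy charge = £427.42; + service £5.92 = £433.34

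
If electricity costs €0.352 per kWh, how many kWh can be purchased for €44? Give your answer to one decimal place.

125.0 kWh

€44 / €0.352 per kWh = 125 kWh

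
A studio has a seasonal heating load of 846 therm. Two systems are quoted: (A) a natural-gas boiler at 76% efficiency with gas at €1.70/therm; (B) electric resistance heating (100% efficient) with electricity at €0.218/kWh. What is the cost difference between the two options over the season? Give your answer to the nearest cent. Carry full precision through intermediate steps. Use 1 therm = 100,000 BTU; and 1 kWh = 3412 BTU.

Heat load = 846 therm × 100,000 = 84,600,000 BTU
Gas: input = 84,600,000 / 0.76 = 111,315,789 BTU = 1,113 therm → 1,113 × €1.70 = €1,892.37
Electric: 84,600,000 BTU / 3412 = 24,790 kWh → × €0.218 = €5,405.28
Difference = |€1,892.37 − €5,405.28| = €3,512.91

€3512.91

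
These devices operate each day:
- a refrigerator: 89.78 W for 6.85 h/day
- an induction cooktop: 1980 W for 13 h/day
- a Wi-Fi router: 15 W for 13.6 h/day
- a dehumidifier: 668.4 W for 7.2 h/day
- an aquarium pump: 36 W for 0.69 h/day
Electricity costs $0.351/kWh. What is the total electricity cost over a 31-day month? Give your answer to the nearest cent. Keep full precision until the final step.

refrigerator: 89.78 W × 6.85 h × 31 d = 19,065 Wh = 19.06 kWh
induction cooktop: 1980 W × 13 h × 31 d = 797,940 Wh = 797.9 kWh
Wi-Fi router: 15 W × 13.6 h × 31 d = 6,324 Wh = 6.324 kWh
dehumidifier: 668.4 W × 7.2 h × 31 d = 149,187 Wh = 149.2 kWh
aquarium pump: 36 W × 0.69 h × 31 d = 770 Wh = 0.77 kWh
Total energy = 19.06 + 797.9 + 6.324 + 149.2 + 0.77 = 973.3 kWh
Cost = 973.3 kWh × $0.351 = $341.62

$341.62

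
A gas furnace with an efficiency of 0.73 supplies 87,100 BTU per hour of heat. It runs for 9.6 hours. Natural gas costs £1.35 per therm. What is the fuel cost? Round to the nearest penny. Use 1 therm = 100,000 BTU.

£15.46

Heat delivered = 87,100 BTU/h × 9.6 h = 836,160 BTU
Gas input = 836,160 / 0.73 = 1,145,425 BTU
= 1,145,425 / 100,000 = 11.45 therm
Cost = 11.45 × £1.35/therm = £15.46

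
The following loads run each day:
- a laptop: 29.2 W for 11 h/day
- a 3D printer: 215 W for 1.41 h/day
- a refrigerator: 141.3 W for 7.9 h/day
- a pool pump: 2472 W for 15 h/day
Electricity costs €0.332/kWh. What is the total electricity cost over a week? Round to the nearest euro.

€90

laptop: 29.2 W × 11 h × 7 d = 2,248 Wh = 2.248 kWh
3D printer: 215 W × 1.41 h × 7 d = 2,122 Wh = 2.122 kWh
refrigerator: 141.3 W × 7.9 h × 7 d = 7,814 Wh = 7.814 kWh
pool pump: 2472 W × 15 h × 7 d = 259,560 Wh = 259.6 kWh
Total energy = 2.248 + 2.122 + 7.814 + 259.6 = 271.7 kWh
Cost = 271.7 kWh × €0.332 = €90.22 ≈ €90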